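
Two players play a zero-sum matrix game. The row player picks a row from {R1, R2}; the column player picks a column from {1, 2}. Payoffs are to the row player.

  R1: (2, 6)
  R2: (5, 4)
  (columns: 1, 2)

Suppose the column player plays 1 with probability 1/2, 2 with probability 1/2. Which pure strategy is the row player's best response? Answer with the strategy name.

R2

Expected payoff of R1: (1/2)·2 + (1/2)·6 = 4.
Expected payoff of R2: (1/2)·5 + (1/2)·4 = 9/2.
The largest is 9/2, so the row player's best response is R2.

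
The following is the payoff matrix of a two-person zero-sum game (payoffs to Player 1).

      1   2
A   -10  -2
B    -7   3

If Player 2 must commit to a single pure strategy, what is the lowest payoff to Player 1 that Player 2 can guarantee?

-7

Column maxima: 1 → -7, 2 → 3.
The smallest of these is -7.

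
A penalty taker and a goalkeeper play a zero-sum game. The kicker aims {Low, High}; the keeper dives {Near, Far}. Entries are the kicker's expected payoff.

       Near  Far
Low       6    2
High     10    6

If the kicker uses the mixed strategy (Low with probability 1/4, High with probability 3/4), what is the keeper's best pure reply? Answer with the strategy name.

Far

If the keeper plays Near, the kicker's expected payoff is (1/4)·6 + (3/4)·10 = 9.
If the keeper plays Far, the kicker's expected payoff is (1/4)·2 + (3/4)·6 = 5.
The keeper minimizes the kicker's payoff; the smallest is 5, so the best response is Far.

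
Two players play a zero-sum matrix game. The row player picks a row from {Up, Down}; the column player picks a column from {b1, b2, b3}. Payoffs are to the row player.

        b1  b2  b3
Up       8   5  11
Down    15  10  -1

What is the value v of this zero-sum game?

115/17

Row minima: Up → 5, Down → -1; maximin = 5.
Column maxima: b1 → 15, b2 → 10, b3 → 11; minimax = 10.
5 ≠ 10, so there is no saddle point; optimal play is mixed.
b1 is strictly dominated by b2 (it gives the row player strictly more in every row), so the column player never plays it.
On the remaining 2×2 (Up, Down vs b2, b3):
Let the row player play Up with probability p. Expected payoff against b2: 5p + 10(1−p) = −5p + 10; against b3: 11p + (-1)(1−p) = 12p − 1.
Setting these equal: −5p + 10 = 12p − 1 ⇒ −17p = -11 ⇒ p = 11/17, and the value is (-5)·(11/17) + 10 = 115/17.
For the column player: with q = P(b2), equating Up's and Down's payoffs gives −6q + 11 = 11q − 1 ⇒ q = 12/17.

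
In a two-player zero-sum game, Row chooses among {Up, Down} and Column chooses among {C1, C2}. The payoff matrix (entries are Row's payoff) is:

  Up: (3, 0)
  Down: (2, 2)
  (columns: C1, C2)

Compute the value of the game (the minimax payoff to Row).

2

Row minima: Up → 0, Down → 2; maximin = 2.
Column maxima: C1 → 3, C2 → 2; minimax = 2.
Since maximin = minimax = 2, there is a saddle point and the value is 2.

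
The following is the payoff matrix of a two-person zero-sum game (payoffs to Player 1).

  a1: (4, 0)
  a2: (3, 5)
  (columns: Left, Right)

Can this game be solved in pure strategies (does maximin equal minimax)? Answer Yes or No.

No

Row minima: a1 → 0, a2 → 3; maximin = 3.
Column maxima: Left → 4, Right → 5; minimax = 4.
3 ≠ 4, so no pure-strategy equilibrium exists.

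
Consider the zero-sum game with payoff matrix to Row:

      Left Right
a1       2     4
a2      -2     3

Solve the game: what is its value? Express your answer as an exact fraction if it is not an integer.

2

Row minima: a1 → 2, a2 → -2; maximin = 2.
Column maxima: Left → 2, Right → 4; minimax = 2.
Since maximin = minimax = 2, there is a saddle point and the value is 2.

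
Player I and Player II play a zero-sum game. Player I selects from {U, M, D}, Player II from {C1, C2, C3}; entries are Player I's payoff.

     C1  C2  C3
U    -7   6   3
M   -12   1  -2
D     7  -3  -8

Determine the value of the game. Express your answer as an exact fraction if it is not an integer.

Row minima: U → -7, M → -12, D → -8; maximin = -7.
Column maxima: C1 → 7, C2 → 6, C3 → 3; minimax = 3.
-7 ≠ 3, so there is no saddle point; optimal play is mixed.
M is strictly dominated by U, so Player I never plays it.
C2 is strictly dominated by C3 (it gives Player I strictly more in every row), so Player II never plays it.
On the remaining 2×2 (U, D vs C1, C3):
Let Player I play U with probability p. Expected payoff against C1: (-7)p + 7(1−p) = −14p + 7; against C3: 3p + (-8)(1−p) = 11p − 8.
Setting these equal: −14p + 7 = 11p − 8 ⇒ −25p = -15 ⇒ p = 3/5, and the value is (-14)·(3/5) + 7 = -7/5.
For Player II: with q = P(C1), equating U's and D's payoffs gives −10q + 3 = 15q − 8 ⇒ q = 11/25.

-7/5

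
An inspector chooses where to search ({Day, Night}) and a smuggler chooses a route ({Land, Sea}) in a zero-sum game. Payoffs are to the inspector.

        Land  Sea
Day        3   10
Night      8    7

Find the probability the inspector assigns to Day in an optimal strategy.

1/8

Row minima: Day → 3, Night → 7; maximin = 7.
Column maxima: Land → 8, Sea → 10; minimax = 8.
7 ≠ 8, so there is no saddle point; optimal play is mixed.
Let the inspector play Day with probability p. Expected payoff against Land: 3p + 8(1−p) = −5p + 8; against Sea: 10p + 7(1−p) = 3p + 7.
Setting these equal: −5p + 8 = 3p + 7 ⇒ −8p = -1 ⇒ p = 1/8, and the value is (-5)·(1/8) + 8 = 59/8.
For the smuggler: with q = P(Land), equating Day's and Night's payoffs gives −7q + 10 = q + 7 ⇒ q = 3/8.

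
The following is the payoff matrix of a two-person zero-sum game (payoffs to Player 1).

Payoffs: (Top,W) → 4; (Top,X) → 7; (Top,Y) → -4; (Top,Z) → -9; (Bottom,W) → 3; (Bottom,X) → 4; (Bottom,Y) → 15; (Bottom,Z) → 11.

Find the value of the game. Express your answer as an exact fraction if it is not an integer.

71/21

Row minima: Top → -9, Bottom → 3; maximin = 3.
Column maxima: W → 4, X → 7, Y → 15, Z → 11; minimax = 4.
3 ≠ 4, so there is no saddle point; optimal play is mixed.
X is strictly dominated by W (it gives Player 1 strictly more in every row), so Player 2 never plays it.
Y is strictly dominated by Z (it gives Player 1 strictly more in every row), so Player 2 never plays it.
On the remaining 2×2 (Top, Bottom vs W, Z):
Let Player 1 play Top with probability p. Expected payoff against W: 4p + 3(1−p) = p + 3; against Z: (-9)p + 11(1−p) = −20p + 11.
Setting these equal: p + 3 = −20p + 11 ⇒ 21p = 8 ⇒ p = 8/21, and the value is (1)·(8/21) + 3 = 71/21.
For Player 2: with q = P(W), equating Top's and Bottom's payoffs gives 13q − 9 = −8q + 11 ⇒ q = 20/21.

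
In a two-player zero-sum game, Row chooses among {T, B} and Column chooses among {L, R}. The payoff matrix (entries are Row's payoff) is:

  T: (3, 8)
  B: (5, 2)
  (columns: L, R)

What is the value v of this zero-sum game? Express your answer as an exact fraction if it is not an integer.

17/4

Row minima: T → 3, B → 2; maximin = 3.
Column maxima: L → 5, R → 8; minimax = 5.
3 ≠ 5, so there is no saddle point; optimal play is mixed.
Let Row play T with probability p. Expected payoff against L: 3p + 5(1−p) = −2p + 5; against R: 8p + 2(1−p) = 6p + 2.
Setting these equal: −2p + 5 = 6p + 2 ⇒ −8p = -3 ⇒ p = 3/8, and the value is (-2)·(3/8) + 5 = 17/4.
For Column: with q = P(L), equating T's and B's payoffs gives −5q + 8 = 3q + 2 ⇒ q = 3/4.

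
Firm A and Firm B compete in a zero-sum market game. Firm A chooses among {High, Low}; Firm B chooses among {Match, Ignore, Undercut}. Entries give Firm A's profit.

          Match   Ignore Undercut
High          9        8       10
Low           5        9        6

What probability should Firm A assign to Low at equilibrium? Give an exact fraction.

Row minima: High → 8, Low → 5; maximin = 8.
Column maxima: Match → 9, Ignore → 9, Undercut → 10; minimax = 9.
8 ≠ 9, so there is no saddle point; optimal play is mixed.
Undercut is strictly dominated by Match (it gives Firm A strictly more in every row), so Firm B never plays it.
On the remaining 2×2 (High, Low vs Match, Ignore):
Let Firm A play High with probability p. Expected payoff against Match: 9p + 5(1−p) = 4p + 5; against Ignore: 8p + 9(1−p) = −p + 9.
Setting these equal: 4p + 5 = −p + 9 ⇒ 5p = 4 ⇒ p = 4/5, and the value is (4)·(4/5) + 5 = 41/5.
For Firm B: with q = P(Match), equating High's and Low's payoffs gives q + 8 = −4q + 9 ⇒ q = 1/5.

1/5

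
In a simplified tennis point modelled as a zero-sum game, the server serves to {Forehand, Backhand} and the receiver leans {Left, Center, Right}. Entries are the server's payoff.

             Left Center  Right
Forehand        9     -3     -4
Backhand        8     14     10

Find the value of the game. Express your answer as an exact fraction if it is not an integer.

Row minima: Forehand → -4, Backhand → 8; maximin = 8.
Column maxima: Left → 9, Center → 14, Right → 10; minimax = 9.
8 ≠ 9, so there is no saddle point; optimal play is mixed.
Center is strictly dominated by Right (it gives the server strictly more in every row), so the receiver never plays it.
On the remaining 2×2 (Forehand, Backhand vs Left, Right):
Let the server play Forehand with probability p. Expected payoff against Left: 9p + 8(1−p) = p + 8; against Right: (-4)p + 10(1−p) = −14p + 10.
Setting these equal: p + 8 = −14p + 10 ⇒ 15p = 2 ⇒ p = 2/15, and the value is (1)·(2/15) + 8 = 122/15.
For the receiver: with q = P(Left), equating Forehand's and Backhand's payoffs gives 13q − 4 = −2q + 10 ⇒ q = 14/15.

122/15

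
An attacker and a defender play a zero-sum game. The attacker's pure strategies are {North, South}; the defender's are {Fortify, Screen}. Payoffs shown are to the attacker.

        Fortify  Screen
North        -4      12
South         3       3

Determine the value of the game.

Row minima: North → -4, South → 3; maximin = 3.
Column maxima: Fortify → 3, Screen → 12; minimax = 3.
Since maximin = minimax = 3, there is a saddle point and the value is 3.

3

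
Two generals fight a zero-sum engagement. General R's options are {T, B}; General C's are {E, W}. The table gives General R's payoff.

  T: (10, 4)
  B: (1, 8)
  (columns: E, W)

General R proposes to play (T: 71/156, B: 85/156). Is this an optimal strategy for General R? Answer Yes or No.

Against E this mix gives (71/156)·10 + (85/156)·1 = 265/52.
Against W this mix gives (71/156)·4 + (85/156)·8 = 241/39.
General C will play E, holding General R to 265/52. Shifting weight toward the row that does better against E would raise this floor (the equalizing mix achieves 76/13 against both E and W), so the proposed strategy is not optimal.

No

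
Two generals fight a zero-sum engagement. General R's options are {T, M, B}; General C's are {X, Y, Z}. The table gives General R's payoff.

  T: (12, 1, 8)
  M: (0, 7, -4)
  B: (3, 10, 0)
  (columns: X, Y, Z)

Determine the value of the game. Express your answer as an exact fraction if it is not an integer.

80/17

Row minima: T → 1, M → -4, B → 0; maximin = 1.
Column maxima: X → 12, Y → 10, Z → 8; minimax = 8.
1 ≠ 8, so there is no saddle point; optimal play is mixed.
M is strictly dominated by B, so General R never plays it.
X is strictly dominated by Z (it gives General R strictly more in every row), so General C never plays it.
On the remaining 2×2 (T, B vs Y, Z):
Let General R play T with probability p. Expected payoff against Y: 1p + 10(1−p) = −9p + 10; against Z: 8p + 0(1−p) = 8p.
Setting these equal: −9p + 10 = 8p ⇒ −17p = -10 ⇒ p = 10/17, and the value is (-9)·(10/17) + 10 = 80/17.
For General C: with q = P(Y), equating T's and B's payoffs gives −7q + 8 = 10q ⇒ q = 8/17.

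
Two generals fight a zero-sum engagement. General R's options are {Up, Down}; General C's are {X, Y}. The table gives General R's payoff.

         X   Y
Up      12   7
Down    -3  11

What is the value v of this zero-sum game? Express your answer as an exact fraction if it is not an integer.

Row minima: Up → 7, Down → -3; maximin = 7.
Column maxima: X → 12, Y → 11; minimax = 11.
7 ≠ 11, so there is no saddle point; optimal play is mixed.
Let General R play Up with probability p. Expected payoff against X: 12p + (-3)(1−p) = 15p − 3; against Y: 7p + 11(1−p) = −4p + 11.
Setting these equal: 15p − 3 = −4p + 11 ⇒ 19p = 14 ⇒ p = 14/19, and the value is (15)·(14/19) − 3 = 153/19.
For General C: with q = P(X), equating Up's and Down's payoffs gives 5q + 7 = −14q + 11 ⇒ q = 4/19.

153/19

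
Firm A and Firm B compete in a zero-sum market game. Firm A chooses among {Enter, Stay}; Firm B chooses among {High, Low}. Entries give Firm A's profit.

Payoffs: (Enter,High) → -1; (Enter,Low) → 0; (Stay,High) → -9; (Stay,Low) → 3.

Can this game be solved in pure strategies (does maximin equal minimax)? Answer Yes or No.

Row minima: Enter → -1, Stay → -9; maximin = -1.
Column maxima: High → -1, Low → 3; minimax = -1.
maximin = minimax = -1, so a saddle point exists.

Yes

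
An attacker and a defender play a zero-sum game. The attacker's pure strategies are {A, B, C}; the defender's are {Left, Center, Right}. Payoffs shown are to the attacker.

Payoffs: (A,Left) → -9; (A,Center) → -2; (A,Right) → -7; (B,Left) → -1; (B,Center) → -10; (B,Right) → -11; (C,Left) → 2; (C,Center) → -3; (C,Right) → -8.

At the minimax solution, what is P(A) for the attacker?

5/6

Row minima: A → -9, B → -11, C → -8; maximin = -8.
Column maxima: Left → 2, Center → -2, Right → -7; minimax = -7.
-8 ≠ -7, so there is no saddle point; optimal play is mixed.
B is strictly dominated by C, so the attacker never plays it.
Center is strictly dominated by Right (it gives the attacker strictly more in every row), so the defender never plays it.
On the remaining 2×2 (A, C vs Left, Right):
Let the attacker play A with probability p. Expected payoff against Left: (-9)p + 2(1−p) = −11p + 2; against Right: (-7)p + (-8)(1−p) = p − 8.
Setting these equal: −11p + 2 = p − 8 ⇒ −12p = -10 ⇒ p = 5/6, and the value is (-11)·(5/6) + 2 = -43/6.
For the defender: with q = P(Left), equating A's and C's payoffs gives −2q − 7 = 10q − 8 ⇒ q = 1/12.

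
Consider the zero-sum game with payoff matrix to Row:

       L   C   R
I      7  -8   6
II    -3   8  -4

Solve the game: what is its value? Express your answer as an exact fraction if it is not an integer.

8/13

Row minima: I → -8, II → -4; maximin = -4.
Column maxima: L → 7, C → 8, R → 6; minimax = 6.
-4 ≠ 6, so there is no saddle point; optimal play is mixed.
L is strictly dominated by R (it gives Row strictly more in every row), so Column never plays it.
On the remaining 2×2 (I, II vs C, R):
Let Row play I with probability p. Expected payoff against C: (-8)p + 8(1−p) = −16p + 8; against R: 6p + (-4)(1−p) = 10p − 4.
Setting these equal: −16p + 8 = 10p − 4 ⇒ −26p = -12 ⇒ p = 6/13, and the value is (-16)·(6/13) + 8 = 8/13.
For Column: with q = P(C), equating I's and II's payoffs gives −14q + 6 = 12q − 4 ⇒ q = 5/13.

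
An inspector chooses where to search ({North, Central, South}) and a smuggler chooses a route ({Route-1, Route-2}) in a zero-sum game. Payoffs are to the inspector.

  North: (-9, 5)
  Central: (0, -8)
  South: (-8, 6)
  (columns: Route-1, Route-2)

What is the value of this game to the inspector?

-32/11

Row minima: North → -9, Central → -8, South → -8; maximin = -8.
Column maxima: Route-1 → 0, Route-2 → 6; minimax = 0.
-8 ≠ 0, so there is no saddle point; optimal play is mixed.
North is strictly dominated by South, so the inspector never plays it.
On the remaining 2×2 (Central, South vs Route-1, Route-2):
Let the inspector play Central with probability p. Expected payoff against Route-1: 0p + (-8)(1−p) = 8p − 8; against Route-2: (-8)p + 6(1−p) = −14p + 6.
Setting these equal: 8p − 8 = −14p + 6 ⇒ 22p = 14 ⇒ p = 7/11, and the value is (8)·(7/11) − 8 = -32/11.
For the smuggler: with q = P(Route-1), equating Central's and South's payoffs gives 8q − 8 = −14q + 6 ⇒ q = 7/11.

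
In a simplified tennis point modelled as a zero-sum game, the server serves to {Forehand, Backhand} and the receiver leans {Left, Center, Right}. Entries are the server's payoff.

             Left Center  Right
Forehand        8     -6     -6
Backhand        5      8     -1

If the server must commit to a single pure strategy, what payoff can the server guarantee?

Row minima: Forehand → -6, Backhand → -1.
The best of these is -1.

-1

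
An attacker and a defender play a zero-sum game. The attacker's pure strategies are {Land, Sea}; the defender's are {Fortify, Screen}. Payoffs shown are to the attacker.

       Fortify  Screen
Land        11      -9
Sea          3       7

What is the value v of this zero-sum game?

Row minima: Land → -9, Sea → 3; maximin = 3.
Column maxima: Fortify → 11, Screen → 7; minimax = 7.
3 ≠ 7, so there is no saddle point; optimal play is mixed.
Let the attacker play Land with probability p. Expected payoff against Fortify: 11p + 3(1−p) = 8p + 3; against Screen: (-9)p + 7(1−p) = −16p + 7.
Setting these equal: 8p + 3 = −16p + 7 ⇒ 24p = 4 ⇒ p = 1/6, and the value is (8)·(1/6) + 3 = 13/3.
For the defender: with q = P(Fortify), equating Land's and Sea's payoffs gives 20q − 9 = −4q + 7 ⇒ q = 2/3.

13/3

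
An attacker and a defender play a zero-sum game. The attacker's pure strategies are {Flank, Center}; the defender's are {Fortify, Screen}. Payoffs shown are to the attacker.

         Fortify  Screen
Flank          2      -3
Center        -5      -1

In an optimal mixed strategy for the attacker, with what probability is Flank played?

Row minima: Flank → -3, Center → -5; maximin = -3.
Column maxima: Fortify → 2, Screen → -1; minimax = -1.
-3 ≠ -1, so there is no saddle point; optimal play is mixed.
Let the attacker play Flank with probability p. Expected payoff against Fortify: 2p + (-5)(1−p) = 7p − 5; against Screen: (-3)p + (-1)(1−p) = −2p − 1.
Setting these equal: 7p − 5 = −2p − 1 ⇒ 9p = 4 ⇒ p = 4/9, and the value is (7)·(4/9) − 5 = -17/9.
For the defender: with q = P(Fortify), equating Flank's and Center's payoffs gives 5q − 3 = −4q − 1 ⇒ q = 2/9.

4/9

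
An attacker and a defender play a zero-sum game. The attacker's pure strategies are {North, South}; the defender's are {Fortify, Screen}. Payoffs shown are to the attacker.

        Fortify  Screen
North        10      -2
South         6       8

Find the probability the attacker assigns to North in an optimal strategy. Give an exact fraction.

Row minima: North → -2, South → 6; maximin = 6.
Column maxima: Fortify → 10, Screen → 8; minimax = 8.
6 ≠ 8, so there is no saddle point; optimal play is mixed.
Let the attacker play North with probability p. Expected payoff against Fortify: 10p + 6(1−p) = 4p + 6; against Screen: (-2)p + 8(1−p) = −10p + 8.
Setting these equal: 4p + 6 = −10p + 8 ⇒ 14p = 2 ⇒ p = 1/7, and the value is (4)·(1/7) + 6 = 46/7.
For the defender: with q = P(Fortify), equating North's and South's payoffs gives 12q − 2 = −2q + 8 ⇒ q = 5/7.

1/7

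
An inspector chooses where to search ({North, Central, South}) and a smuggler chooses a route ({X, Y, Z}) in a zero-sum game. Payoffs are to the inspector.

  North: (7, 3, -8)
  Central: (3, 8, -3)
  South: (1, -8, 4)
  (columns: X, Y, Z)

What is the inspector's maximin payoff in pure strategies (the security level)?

Row minima: North → -8, Central → -3, South → -8.
The best of these is -3.

-3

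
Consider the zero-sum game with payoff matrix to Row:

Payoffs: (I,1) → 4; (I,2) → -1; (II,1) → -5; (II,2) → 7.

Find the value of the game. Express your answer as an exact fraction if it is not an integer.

23/17

Row minima: I → -1, II → -5; maximin = -1.
Column maxima: 1 → 4, 2 → 7; minimax = 4.
-1 ≠ 4, so there is no saddle point; optimal play is mixed.
Let Row play I with probability p. Expected payoff against 1: 4p + (-5)(1−p) = 9p − 5; against 2: (-1)p + 7(1−p) = −8p + 7.
Setting these equal: 9p − 5 = −8p + 7 ⇒ 17p = 12 ⇒ p = 12/17, and the value is (9)·(12/17) − 5 = 23/17.
For Column: with q = P(1), equating I's and II's payoffs gives 5q − 1 = −12q + 7 ⇒ q = 8/17.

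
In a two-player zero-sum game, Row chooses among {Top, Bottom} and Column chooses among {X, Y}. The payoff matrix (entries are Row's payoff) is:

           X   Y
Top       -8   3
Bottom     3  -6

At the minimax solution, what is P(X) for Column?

9/20

Row minima: Top → -8, Bottom → -6; maximin = -6.
Column maxima: X → 3, Y → 3; minimax = 3.
-6 ≠ 3, so there is no saddle point; optimal play is mixed.
Let Row play Top with probability p. Expected payoff against X: (-8)p + 3(1−p) = −11p + 3; against Y: 3p + (-6)(1−p) = 9p − 6.
Setting these equal: −11p + 3 = 9p − 6 ⇒ −20p = -9 ⇒ p = 9/20, and the value is (-11)·(9/20) + 3 = -39/20.
For Column: with q = P(X), equating Top's and Bottom's payoffs gives −11q + 3 = 9q − 6 ⇒ q = 9/20.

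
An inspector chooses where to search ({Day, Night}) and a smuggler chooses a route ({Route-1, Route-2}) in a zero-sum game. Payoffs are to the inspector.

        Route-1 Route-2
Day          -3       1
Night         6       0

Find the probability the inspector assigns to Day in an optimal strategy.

Row minima: Day → -3, Night → 0; maximin = 0.
Column maxima: Route-1 → 6, Route-2 → 1; minimax = 1.
0 ≠ 1, so there is no saddle point; optimal play is mixed.
Let the inspector play Day with probability p. Expected payoff against Route-1: (-3)p + 6(1−p) = −9p + 6; against Route-2: 1p + 0(1−p) = p.
Setting these equal: −9p + 6 = p ⇒ −10p = -6 ⇒ p = 3/5, and the value is (-9)·(3/5) + 6 = 3/5.
For the smuggler: with q = P(Route-1), equating Day's and Night's payoffs gives −4q + 1 = 6q ⇒ q = 1/10.

3/5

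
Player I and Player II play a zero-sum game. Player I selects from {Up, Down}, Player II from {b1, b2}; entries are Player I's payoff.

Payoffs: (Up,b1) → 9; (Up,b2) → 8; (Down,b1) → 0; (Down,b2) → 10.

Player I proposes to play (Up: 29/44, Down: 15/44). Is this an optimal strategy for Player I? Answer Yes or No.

No

Against b1 this mix gives (29/44)·9 + (15/44)·0 = 261/44.
Against b2 this mix gives (29/44)·8 + (15/44)·10 = 191/22.
Player II will play b1, holding Player I to 261/44. Shifting weight toward the row that does better against b1 would raise this floor (the equalizing mix achieves 90/11 against both b1 and b2), so the proposed strategy is not optimal.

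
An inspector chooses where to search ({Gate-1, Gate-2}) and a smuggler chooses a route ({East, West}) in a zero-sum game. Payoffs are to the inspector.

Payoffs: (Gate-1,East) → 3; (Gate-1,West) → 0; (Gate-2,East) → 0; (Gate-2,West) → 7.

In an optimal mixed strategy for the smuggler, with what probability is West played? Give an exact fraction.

3/10

Row minima: Gate-1 → 0, Gate-2 → 0; maximin = 0.
Column maxima: East → 3, West → 7; minimax = 3.
0 ≠ 3, so there is no saddle point; optimal play is mixed.
Let the inspector play Gate-1 with probability p. Expected payoff against East: 3p + 0(1−p) = 3p; against West: 0p + 7(1−p) = −7p + 7.
Setting these equal: 3p = −7p + 7 ⇒ 10p = 7 ⇒ p = 7/10, and the value is (3)·(7/10) = 21/10.
For the smuggler: with q = P(East), equating Gate-1's and Gate-2's payoffs gives 3q = −7q + 7 ⇒ q = 7/10.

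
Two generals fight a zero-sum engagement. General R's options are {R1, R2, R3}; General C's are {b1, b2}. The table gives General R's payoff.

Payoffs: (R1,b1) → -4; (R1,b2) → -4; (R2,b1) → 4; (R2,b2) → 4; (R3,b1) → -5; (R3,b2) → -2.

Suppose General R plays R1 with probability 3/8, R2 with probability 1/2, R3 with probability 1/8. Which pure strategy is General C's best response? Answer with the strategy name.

If General C plays b1, General R's expected payoff is (3/8)·(-4) + (1/2)·4 + (1/8)·(-5) = -1/8.
If General C plays b2, General R's expected payoff is (3/8)·(-4) + (1/2)·4 + (1/8)·(-2) = 1/4.
General C minimizes General R's payoff; the smallest is -1/8, so the best response is b1.

b1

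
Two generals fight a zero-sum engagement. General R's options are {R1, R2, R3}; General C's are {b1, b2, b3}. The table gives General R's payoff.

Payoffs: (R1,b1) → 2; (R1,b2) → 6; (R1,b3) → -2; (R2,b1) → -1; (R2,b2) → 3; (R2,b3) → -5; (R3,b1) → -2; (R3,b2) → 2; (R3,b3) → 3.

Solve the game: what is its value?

2/9

Row minima: R1 → -2, R2 → -5, R3 → -2; maximin = -2.
Column maxima: b1 → 2, b2 → 6, b3 → 3; minimax = 2.
-2 ≠ 2, so there is no saddle point; optimal play is mixed.
R2 is strictly dominated by R1, so General R never plays it.
b2 is strictly dominated by b1 (it gives General R strictly more in every row), so General C never plays it.
On the remaining 2×2 (R1, R3 vs b1, b3):
Let General R play R1 with probability p. Expected payoff against b1: 2p + (-2)(1−p) = 4p − 2; against b3: (-2)p + 3(1−p) = −5p + 3.
Setting these equal: 4p − 2 = −5p + 3 ⇒ 9p = 5 ⇒ p = 5/9, and the value is (4)·(5/9) − 2 = 2/9.
For General C: with q = P(b1), equating R1's and R3's payoffs gives 4q − 2 = −5q + 3 ⇒ q = 5/9.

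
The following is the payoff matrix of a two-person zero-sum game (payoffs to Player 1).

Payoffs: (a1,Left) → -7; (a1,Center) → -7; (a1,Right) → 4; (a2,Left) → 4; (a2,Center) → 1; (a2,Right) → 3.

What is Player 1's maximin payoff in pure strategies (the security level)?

1

Row minima: a1 → -7, a2 → 1.
The best of these is 1.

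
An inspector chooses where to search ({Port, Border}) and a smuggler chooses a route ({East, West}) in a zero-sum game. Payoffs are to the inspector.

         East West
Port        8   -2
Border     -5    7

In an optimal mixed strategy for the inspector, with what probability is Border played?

5/11

Row minima: Port → -2, Border → -5; maximin = -2.
Column maxima: East → 8, West → 7; minimax = 7.
-2 ≠ 7, so there is no saddle point; optimal play is mixed.
Let the inspector play Port with probability p. Expected payoff against East: 8p + (-5)(1−p) = 13p − 5; against West: (-2)p + 7(1−p) = −9p + 7.
Setting these equal: 13p − 5 = −9p + 7 ⇒ 22p = 12 ⇒ p = 6/11, and the value is (13)·(6/11) − 5 = 23/11.
For the smuggler: with q = P(East), equating Port's and Border's payoffs gives 10q − 2 = −12q + 7 ⇒ q = 9/22.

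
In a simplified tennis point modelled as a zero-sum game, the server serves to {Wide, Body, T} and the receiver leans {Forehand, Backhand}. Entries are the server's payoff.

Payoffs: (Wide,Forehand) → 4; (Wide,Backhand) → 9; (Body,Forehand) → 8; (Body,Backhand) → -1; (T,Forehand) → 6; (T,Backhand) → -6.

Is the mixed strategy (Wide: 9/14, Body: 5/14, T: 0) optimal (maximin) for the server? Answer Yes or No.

Yes

Against Forehand this mix gives (9/14)·4 + (5/14)·8 = 38/7.
Against Backhand this mix gives (9/14)·9 + (5/14)·(-1) = 38/7.
All of the receiver's active replies (Forehand, Backhand) yield 38/7, and no column does worse for the server. The mix makes the receiver indifferent and guarantees 38/7, so it is optimal.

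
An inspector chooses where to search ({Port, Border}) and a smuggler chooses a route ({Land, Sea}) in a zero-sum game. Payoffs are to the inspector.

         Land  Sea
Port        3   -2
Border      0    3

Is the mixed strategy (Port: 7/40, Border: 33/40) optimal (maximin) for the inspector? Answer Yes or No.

No

Against Land this mix gives (7/40)·3 + (33/40)·0 = 21/40.
Against Sea this mix gives (7/40)·(-2) + (33/40)·3 = 17/8.
The smuggler will play Land, holding the inspector to 21/40. Shifting weight toward the row that does better against Land would raise this floor (the equalizing mix achieves 9/8 against both Land and Sea), so the proposed strategy is not optimal.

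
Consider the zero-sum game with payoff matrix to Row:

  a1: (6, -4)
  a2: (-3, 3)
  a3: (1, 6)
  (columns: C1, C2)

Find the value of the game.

8/3

Row minima: a1 → -4, a2 → -3, a3 → 1; maximin = 1.
Column maxima: C1 → 6, C2 → 6; minimax = 6.
1 ≠ 6, so there is no saddle point; optimal play is mixed.
a2 is strictly dominated by a3, so Row never plays it.
On the remaining 2×2 (a1, a3 vs C1, C2):
Let Row play a1 with probability p. Expected payoff against C1: 6p + 1(1−p) = 5p + 1; against C2: (-4)p + 6(1−p) = −10p + 6.
Setting these equal: 5p + 1 = −10p + 6 ⇒ 15p = 5 ⇒ p = 1/3, and the value is (5)·(1/3) + 1 = 8/3.
For Column: with q = P(C1), equating a1's and a3's payoffs gives 10q − 4 = −5q + 6 ⇒ q = 2/3.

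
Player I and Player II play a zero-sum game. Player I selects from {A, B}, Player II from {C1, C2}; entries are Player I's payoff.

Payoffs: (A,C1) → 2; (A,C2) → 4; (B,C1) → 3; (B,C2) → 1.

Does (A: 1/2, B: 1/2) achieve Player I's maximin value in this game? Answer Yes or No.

Against C1 this mix gives (1/2)·2 + (1/2)·3 = 5/2.
Against C2 this mix gives (1/2)·4 + (1/2)·1 = 5/2.
All of Player II's active replies (C1, C2) yield 5/2, and no column does worse for Player I. The mix makes Player II indifferent and guarantees 5/2, so it is optimal.

Yes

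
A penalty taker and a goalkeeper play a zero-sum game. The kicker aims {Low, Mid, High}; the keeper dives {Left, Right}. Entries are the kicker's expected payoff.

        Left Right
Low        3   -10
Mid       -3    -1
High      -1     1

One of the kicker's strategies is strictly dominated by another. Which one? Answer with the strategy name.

Mid

High gives a strictly higher payoff than Mid against every column: -1 > -3, 1 > -1.
So Mid is strictly dominated and the kicker never plays it.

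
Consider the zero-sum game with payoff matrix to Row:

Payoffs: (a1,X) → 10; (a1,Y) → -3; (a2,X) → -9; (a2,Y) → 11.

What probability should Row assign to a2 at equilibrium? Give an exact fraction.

Row minima: a1 → -3, a2 → -9; maximin = -3.
Column maxima: X → 10, Y → 11; minimax = 10.
-3 ≠ 10, so there is no saddle point; optimal play is mixed.
Let Row play a1 with probability p. Expected payoff against X: 10p + (-9)(1−p) = 19p − 9; against Y: (-3)p + 11(1−p) = −14p + 11.
Setting these equal: 19p − 9 = −14p + 11 ⇒ 33p = 20 ⇒ p = 20/33, and the value is (19)·(20/33) − 9 = 83/33.
For Column: with q = P(X), equating a1's and a2's payoffs gives 13q − 3 = −20q + 11 ⇒ q = 14/33.

13/33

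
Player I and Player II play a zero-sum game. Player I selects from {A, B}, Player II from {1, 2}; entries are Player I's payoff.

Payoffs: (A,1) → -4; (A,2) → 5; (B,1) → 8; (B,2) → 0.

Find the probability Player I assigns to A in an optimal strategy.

Row minima: A → -4, B → 0; maximin = 0.
Column maxima: 1 → 8, 2 → 5; minimax = 5.
0 ≠ 5, so there is no saddle point; optimal play is mixed.
Let Player I play A with probability p. Expected payoff against 1: (-4)p + 8(1−p) = −12p + 8; against 2: 5p + 0(1−p) = 5p.
Setting these equal: −12p + 8 = 5p ⇒ −17p = -8 ⇒ p = 8/17, and the value is (-12)·(8/17) + 8 = 40/17.
For Player II: with q = P(1), equating A's and B's payoffs gives −9q + 5 = 8q ⇒ q = 5/17.

8/17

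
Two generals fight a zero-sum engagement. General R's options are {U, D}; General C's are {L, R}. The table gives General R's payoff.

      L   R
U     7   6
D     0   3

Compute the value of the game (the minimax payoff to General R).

6

Row minima: U → 6, D → 0; maximin = 6.
Column maxima: L → 7, R → 6; minimax = 6.
Since maximin = minimax = 6, there is a saddle point and the value is 6.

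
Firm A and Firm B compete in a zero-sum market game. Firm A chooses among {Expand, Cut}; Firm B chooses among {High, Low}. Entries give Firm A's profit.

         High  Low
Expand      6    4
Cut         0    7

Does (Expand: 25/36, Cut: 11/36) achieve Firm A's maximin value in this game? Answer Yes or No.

Against High this mix gives (25/36)·6 + (11/36)·0 = 25/6.
Against Low this mix gives (25/36)·4 + (11/36)·7 = 59/12.
Firm B will play High, holding Firm A to 25/6. Shifting weight toward the row that does better against High would raise this floor (the equalizing mix achieves 14/3 against both High and Low), so the proposed strategy is not optimal.

No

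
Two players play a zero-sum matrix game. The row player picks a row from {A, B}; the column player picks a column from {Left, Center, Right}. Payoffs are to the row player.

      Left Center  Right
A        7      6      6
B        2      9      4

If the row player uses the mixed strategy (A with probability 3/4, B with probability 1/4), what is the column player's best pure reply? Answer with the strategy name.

Right

If the column player plays Left, the row player's expected payoff is (3/4)·7 + (1/4)·2 = 23/4.
If the column player plays Center, the row player's expected payoff is (3/4)·6 + (1/4)·9 = 27/4.
If the column player plays Right, the row player's expected payoff is (3/4)·6 + (1/4)·4 = 11/2.
The column player minimizes the row player's payoff; the smallest is 11/2, so the best response is Right.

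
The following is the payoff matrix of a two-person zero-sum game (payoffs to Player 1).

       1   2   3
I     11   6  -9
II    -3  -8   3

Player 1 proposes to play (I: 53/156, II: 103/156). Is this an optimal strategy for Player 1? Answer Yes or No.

No

Against 1 this mix gives (53/156)·11 + (103/156)·(-3) = 137/78.
Against 2 this mix gives (53/156)·6 + (103/156)·(-8) = -253/78.
Against 3 this mix gives (53/156)·(-9) + (103/156)·3 = -14/13.
Player 2 will play 2, holding Player 1 to -253/78. Shifting weight toward the row that does better against 2 would raise this floor (the equalizing mix achieves -27/13 against both 2 and 3), so the proposed strategy is not optimal.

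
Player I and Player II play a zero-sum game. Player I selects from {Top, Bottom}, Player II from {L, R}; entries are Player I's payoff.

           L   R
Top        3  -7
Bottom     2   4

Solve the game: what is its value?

Row minima: Top → -7, Bottom → 2; maximin = 2.
Column maxima: L → 3, R → 4; minimax = 3.
2 ≠ 3, so there is no saddle point; optimal play is mixed.
Let Player I play Top with probability p. Expected payoff against L: 3p + 2(1−p) = p + 2; against R: (-7)p + 4(1−p) = −11p + 4.
Setting these equal: p + 2 = −11p + 4 ⇒ 12p = 2 ⇒ p = 1/6, and the value is (1)·(1/6) + 2 = 13/6.
For Player II: with q = P(L), equating Top's and Bottom's payoffs gives 10q − 7 = −2q + 4 ⇒ q = 11/12.

13/6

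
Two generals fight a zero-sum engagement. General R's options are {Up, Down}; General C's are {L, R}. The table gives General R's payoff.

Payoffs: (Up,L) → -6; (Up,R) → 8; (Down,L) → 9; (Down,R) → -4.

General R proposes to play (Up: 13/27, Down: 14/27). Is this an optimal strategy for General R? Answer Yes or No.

Yes

Against L this mix gives (13/27)·(-6) + (14/27)·9 = 16/9.
Against R this mix gives (13/27)·8 + (14/27)·(-4) = 16/9.
All of General C's active replies (L, R) yield 16/9, and no column does worse for General R. The mix makes General C indifferent and guarantees 16/9, so it is optimal.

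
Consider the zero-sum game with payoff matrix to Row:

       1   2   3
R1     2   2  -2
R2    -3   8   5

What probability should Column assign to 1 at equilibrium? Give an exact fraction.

Row minima: R1 → -2, R2 → -3; maximin = -2.
Column maxima: 1 → 2, 2 → 8, 3 → 5; minimax = 2.
-2 ≠ 2, so there is no saddle point; optimal play is mixed.
2 is strictly dominated by 3 (it gives Row strictly more in every row), so Column never plays it.
On the remaining 2×2 (R1, R2 vs 1, 3):
Let Row play R1 with probability p. Expected payoff against 1: 2p + (-3)(1−p) = 5p − 3; against 3: (-2)p + 5(1−p) = −7p + 5.
Setting these equal: 5p − 3 = −7p + 5 ⇒ 12p = 8 ⇒ p = 2/3, and the value is (5)·(2/3) − 3 = 1/3.
For Column: with q = P(1), equating R1's and R2's payoffs gives 4q − 2 = −8q + 5 ⇒ q = 7/12.

7/12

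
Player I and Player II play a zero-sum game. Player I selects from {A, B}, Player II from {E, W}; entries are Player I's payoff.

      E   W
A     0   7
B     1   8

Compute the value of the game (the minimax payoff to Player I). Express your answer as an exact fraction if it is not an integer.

Row minima: A → 0, B → 1; maximin = 1.
Column maxima: E → 1, W → 8; minimax = 1.
Since maximin = minimax = 1, there is a saddle point and the value is 1.

1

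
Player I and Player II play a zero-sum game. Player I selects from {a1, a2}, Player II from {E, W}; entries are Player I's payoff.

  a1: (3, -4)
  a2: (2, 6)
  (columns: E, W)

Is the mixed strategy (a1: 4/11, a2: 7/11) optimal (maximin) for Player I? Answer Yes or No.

Against E this mix gives (4/11)·3 + (7/11)·2 = 26/11.
Against W this mix gives (4/11)·(-4) + (7/11)·6 = 26/11.
All of Player II's active replies (E, W) yield 26/11, and no column does worse for Player I. The mix makes Player II indifferent and guarantees 26/11, so it is optimal.

Yes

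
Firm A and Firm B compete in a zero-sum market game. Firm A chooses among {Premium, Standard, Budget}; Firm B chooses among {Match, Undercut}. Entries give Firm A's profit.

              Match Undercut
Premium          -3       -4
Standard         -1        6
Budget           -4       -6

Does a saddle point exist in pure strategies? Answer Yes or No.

Row minima: Premium → -4, Standard → -1, Budget → -6; maximin = -1.
Column maxima: Match → -1, Undercut → 6; minimax = -1.
maximin = minimax = -1, so a saddle point exists.

Yes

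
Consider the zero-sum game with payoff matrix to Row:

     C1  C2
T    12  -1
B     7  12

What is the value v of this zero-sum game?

151/18

Row minima: T → -1, B → 7; maximin = 7.
Column maxima: C1 → 12, C2 → 12; minimax = 12.
7 ≠ 12, so there is no saddle point; optimal play is mixed.
Let Row play T with probability p. Expected payoff against C1: 12p + 7(1−p) = 5p + 7; against C2: (-1)p + 12(1−p) = −13p + 12.
Setting these equal: 5p + 7 = −13p + 12 ⇒ 18p = 5 ⇒ p = 5/18, and the value is (5)·(5/18) + 7 = 151/18.
For Column: with q = P(C1), equating T's and B's payoffs gives 13q − 1 = −5q + 12 ⇒ q = 13/18.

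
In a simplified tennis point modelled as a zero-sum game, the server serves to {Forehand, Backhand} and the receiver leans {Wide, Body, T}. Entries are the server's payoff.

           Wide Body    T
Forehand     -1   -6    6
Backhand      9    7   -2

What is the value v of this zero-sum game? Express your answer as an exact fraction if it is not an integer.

Row minima: Forehand → -6, Backhand → -2; maximin = -2.
Column maxima: Wide → 9, Body → 7, T → 6; minimax = 6.
-2 ≠ 6, so there is no saddle point; optimal play is mixed.
Wide is strictly dominated by Body (it gives the server strictly more in every row), so the receiver never plays it.
On the remaining 2×2 (Forehand, Backhand vs Body, T):
Let the server play Forehand with probability p. Expected payoff against Body: (-6)p + 7(1−p) = −13p + 7; against T: 6p + (-2)(1−p) = 8p − 2.
Setting these equal: −13p + 7 = 8p − 2 ⇒ −21p = -9 ⇒ p = 3/7, and the value is (-13)·(3/7) + 7 = 10/7.
For the receiver: with q = P(Body), equating Forehand's and Backhand's payoffs gives −12q + 6 = 9q − 2 ⇒ q = 8/21.

10/7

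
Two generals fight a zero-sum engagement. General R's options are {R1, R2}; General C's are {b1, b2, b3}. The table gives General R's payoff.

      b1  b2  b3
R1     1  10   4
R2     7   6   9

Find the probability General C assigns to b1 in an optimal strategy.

Row minima: R1 → 1, R2 → 6; maximin = 6.
Column maxima: b1 → 7, b2 → 10, b3 → 9; minimax = 7.
6 ≠ 7, so there is no saddle point; optimal play is mixed.
b3 is strictly dominated by b1 (it gives General R strictly more in every row), so General C never plays it.
On the remaining 2×2 (R1, R2 vs b1, b2):
Let General R play R1 with probability p. Expected payoff against b1: 1p + 7(1−p) = −6p + 7; against b2: 10p + 6(1−p) = 4p + 6.
Setting these equal: −6p + 7 = 4p + 6 ⇒ −10p = -1 ⇒ p = 1/10, and the value is (-6)·(1/10) + 7 = 32/5.
For General C: with q = P(b1), equating R1's and R2's payoffs gives −9q + 10 = q + 6 ⇒ q = 2/5.

2/5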